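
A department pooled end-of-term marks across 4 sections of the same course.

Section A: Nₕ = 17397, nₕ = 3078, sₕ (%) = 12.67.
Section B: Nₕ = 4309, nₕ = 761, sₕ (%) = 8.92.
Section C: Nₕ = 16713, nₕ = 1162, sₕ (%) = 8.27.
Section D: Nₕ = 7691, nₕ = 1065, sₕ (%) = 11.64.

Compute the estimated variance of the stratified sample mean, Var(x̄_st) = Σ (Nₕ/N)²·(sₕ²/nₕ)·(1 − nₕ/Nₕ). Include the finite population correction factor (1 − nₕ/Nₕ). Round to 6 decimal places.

N = 46110. Term for each stratum: Wₕ²sₕ²/nₕ·(1−nₕ/Nₕ).
Var(x̄_st) = 0.006110566 + 0.000751822 + 0.007194943 + 0.003049301 = 0.017106632 → 0.017107.

0.017107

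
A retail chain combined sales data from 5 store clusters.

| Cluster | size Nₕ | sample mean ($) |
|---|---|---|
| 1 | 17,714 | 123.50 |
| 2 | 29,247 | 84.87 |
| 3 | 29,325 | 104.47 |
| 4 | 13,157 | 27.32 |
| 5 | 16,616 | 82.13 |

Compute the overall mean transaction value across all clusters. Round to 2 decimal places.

N = 106059; weights Wₕ = Nₕ/N = (0.1670, 0.2758, 0.2765, 0.1241, 0.1567).
x̄_st = Σ Wₕ·x̄ₕ = 0.1670·123.50 + 0.2758·84.87 + 0.2765·104.47 + 0.1241·27.32 + 0.1567·82.13 ≈ 89.1728...
→ 89.17.

89.17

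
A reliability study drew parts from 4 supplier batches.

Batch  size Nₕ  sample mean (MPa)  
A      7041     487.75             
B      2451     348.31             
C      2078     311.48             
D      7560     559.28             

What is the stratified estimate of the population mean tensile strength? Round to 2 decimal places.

x̄_st = (Σ Nₕx̄ₕ) / (Σ Nₕ) = (7041·487.75 + 2451·348.31 + 2078·311.48 + 7560·559.28) / 19130
= 9163367.8 / 19130 = 479.0051... → 479.01.

479.01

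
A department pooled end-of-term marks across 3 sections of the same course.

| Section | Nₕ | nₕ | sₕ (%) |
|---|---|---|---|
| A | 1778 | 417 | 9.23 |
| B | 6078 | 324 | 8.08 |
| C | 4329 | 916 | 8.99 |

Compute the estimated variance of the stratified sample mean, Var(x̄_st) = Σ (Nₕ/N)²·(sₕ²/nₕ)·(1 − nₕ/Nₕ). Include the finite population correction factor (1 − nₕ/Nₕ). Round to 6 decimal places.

N = 12185. Term for each stratum: Wₕ²sₕ²/nₕ·(1−nₕ/Nₕ).
Var(x̄_st) = 0.003329708 + 0.047463220 + 0.008780044 = 0.059572973 → 0.059573.

0.059573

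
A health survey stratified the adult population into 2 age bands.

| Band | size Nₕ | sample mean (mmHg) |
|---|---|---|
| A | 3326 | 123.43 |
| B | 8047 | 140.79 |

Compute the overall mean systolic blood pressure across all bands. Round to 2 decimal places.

135.71

N = 3326 + 8047 = 11373.
The stratified mean weights each stratum mean by its population share Nₕ/N.
Σ Nₕx̄ₕ = 3326·123.43 + 8047·140.79 = 410528.18 + 1132937.13 = 1543465.31.
Divide by N: 1543465.31 / 11373 = 135.7131... → 135.71.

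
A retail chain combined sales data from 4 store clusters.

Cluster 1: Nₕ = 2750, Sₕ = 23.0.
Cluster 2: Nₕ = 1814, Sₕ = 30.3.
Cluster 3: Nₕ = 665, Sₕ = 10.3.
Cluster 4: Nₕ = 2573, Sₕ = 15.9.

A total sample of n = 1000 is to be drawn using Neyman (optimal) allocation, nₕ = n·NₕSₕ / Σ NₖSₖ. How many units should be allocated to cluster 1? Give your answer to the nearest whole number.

381

1: NₕSₕ = 2750·23.0 = 63250
2: NₕSₕ = 1814·30.3 = 54964.2
3: NₕSₕ = 665·10.3 = 6849.5
4: NₕSₕ = 2573·15.9 = 40910.7
Σ NₕSₕ = 165974.4.
n_1 = 1000·63250/165974.4 = 381.083... → 381.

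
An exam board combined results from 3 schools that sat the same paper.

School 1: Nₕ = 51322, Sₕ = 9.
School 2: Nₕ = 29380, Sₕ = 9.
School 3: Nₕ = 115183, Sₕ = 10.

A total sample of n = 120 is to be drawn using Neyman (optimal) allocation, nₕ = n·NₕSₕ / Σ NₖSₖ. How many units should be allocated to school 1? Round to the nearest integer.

1: NₕSₕ = 51322·9 = 461898
2: NₕSₕ = 29380·9 = 264420
3: NₕSₕ = 115183·10 = 1151830
Σ NₕSₕ = 1878148.
n_1 = 120·461898/1878148 = 29.512... → 30.

30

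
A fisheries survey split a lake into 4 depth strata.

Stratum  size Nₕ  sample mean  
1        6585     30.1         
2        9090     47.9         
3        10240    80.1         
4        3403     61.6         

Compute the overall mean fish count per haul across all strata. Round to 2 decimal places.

56.74

N = 29318; weights Wₕ = Nₕ/N = (0.2246, 0.3100, 0.3493, 0.1161).
x̄_st = Σ Wₕ·x̄ₕ = 0.2246·30.1 + 0.3100·47.9 + 0.3493·80.1 + 0.1161·61.6 ≈ 56.7388...
→ 56.74.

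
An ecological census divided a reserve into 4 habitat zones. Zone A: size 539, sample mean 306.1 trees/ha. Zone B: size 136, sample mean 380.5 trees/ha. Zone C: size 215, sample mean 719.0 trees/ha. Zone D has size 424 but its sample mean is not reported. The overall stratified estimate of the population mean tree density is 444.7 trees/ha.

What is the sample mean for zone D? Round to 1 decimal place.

502.4

N = 539 + 136 + 215 + 424 = 1314.
Overall total = μ·N = 444.7·1314 = 584335.8.
Subtract the known strata: 539·306.1 + 136·380.5 + 215·719.0 = 371320.9.
Remaining total for zone D: 584335.8 − 371320.9 = 213014.9.
Divide by its size: 213014.9 / 424 = 502.394... → 502.4.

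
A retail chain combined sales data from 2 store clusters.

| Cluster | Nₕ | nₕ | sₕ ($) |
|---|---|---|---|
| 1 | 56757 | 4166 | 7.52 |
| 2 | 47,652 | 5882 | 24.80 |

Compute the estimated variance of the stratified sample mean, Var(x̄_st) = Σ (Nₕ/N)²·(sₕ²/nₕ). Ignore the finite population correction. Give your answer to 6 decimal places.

0.025792

N = 104409. Term for each stratum: Wₕ²sₕ²/nₕ.
Var(x̄_st) = 0.004011247 + 0.021780344 = 0.025791591 → 0.025792.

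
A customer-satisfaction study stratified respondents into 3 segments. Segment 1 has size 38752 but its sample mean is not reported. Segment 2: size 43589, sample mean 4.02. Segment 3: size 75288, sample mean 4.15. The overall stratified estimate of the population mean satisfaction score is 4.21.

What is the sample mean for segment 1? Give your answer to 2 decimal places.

N = 38752 + 43589 + 75288 = 157629.
Overall total = μ·N = 4.21·157629 = 663618.09.
Subtract the known strata: 43589·4.02 + 75288·4.15 = 487672.98.
Remaining total for segment 1: 663618.09 − 487672.98 = 175945.11.
Divide by its size: 175945.11 / 38752 = 4.5403... → 4.54.

4.54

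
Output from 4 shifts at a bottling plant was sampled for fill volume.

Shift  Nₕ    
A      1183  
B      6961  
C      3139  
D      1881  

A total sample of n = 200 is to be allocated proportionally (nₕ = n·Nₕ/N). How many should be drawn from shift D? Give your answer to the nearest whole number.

29

Share of shift D = 1881/13164 = 0.14289.
Allocate 200 × 0.14289 = 28.578... → 29.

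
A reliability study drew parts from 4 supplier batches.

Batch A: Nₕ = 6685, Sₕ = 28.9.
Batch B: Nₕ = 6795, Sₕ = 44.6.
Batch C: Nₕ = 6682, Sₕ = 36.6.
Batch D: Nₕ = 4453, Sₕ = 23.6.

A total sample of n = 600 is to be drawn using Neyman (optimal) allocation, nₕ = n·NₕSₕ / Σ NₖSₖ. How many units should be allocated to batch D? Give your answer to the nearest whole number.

Σ NₕSₕ = 6685·28.9 + 6795·44.6 + 6682·36.6 + 4453·23.6 = 845905.5.
Share for D: 105090.8/845905.5 = 0.12423.
n_D = 600 × 0.12423 = 74.541... → 75.

75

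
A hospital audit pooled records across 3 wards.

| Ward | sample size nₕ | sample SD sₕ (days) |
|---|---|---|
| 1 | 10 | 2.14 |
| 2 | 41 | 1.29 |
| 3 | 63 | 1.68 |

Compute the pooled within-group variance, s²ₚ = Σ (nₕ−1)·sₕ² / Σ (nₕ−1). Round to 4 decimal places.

2.5475

Degrees of freedom: 9 + 40 + 62 = 111.
Σ(nₕ−1)sₕ² = 9·4.5796 + 40·1.6641 + 62·2.8224 = 282.7692.
s²ₚ = 282.7692 / 111 = 2.547470... → 2.5475.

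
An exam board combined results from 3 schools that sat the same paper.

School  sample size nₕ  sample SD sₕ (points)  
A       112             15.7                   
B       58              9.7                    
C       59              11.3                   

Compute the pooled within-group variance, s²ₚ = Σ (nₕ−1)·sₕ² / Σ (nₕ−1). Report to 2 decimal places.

177.56

A: (112−1)·15.7² = 111·246.49 = 27360.39
B: (58−1)·9.7² = 57·94.09 = 5363.13
C: (59−1)·11.3² = 58·127.69 = 7406.02
Numerator = 40129.54; denominator = Σ(nₕ−1) = 226.
s²ₚ = 40129.54/226 = 177.5643... → 177.56.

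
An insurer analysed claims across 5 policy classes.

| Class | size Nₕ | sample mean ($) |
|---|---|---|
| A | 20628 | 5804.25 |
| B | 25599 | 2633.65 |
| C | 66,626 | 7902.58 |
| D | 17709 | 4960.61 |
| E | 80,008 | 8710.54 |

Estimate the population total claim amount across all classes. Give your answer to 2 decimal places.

Population total = Σ Nₕ·x̄ₕ (each stratum's size times its mean).
20628·5804.25 + 25599·2633.65 + 66626·7902.58 + 17709·4960.61 + 80008·8710.54 = 119730069 + 67418806.35 + 526517295.08 + 87847442.49 + 696912884.32 = 1498426497.24.

1498426497.24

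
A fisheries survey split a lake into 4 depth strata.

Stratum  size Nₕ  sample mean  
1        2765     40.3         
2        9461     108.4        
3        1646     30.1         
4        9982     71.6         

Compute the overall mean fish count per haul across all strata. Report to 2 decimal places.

79.70

x̄_st = (Σ Nₕx̄ₕ) / (Σ Nₕ) = (2765·40.3 + 9461·108.4 + 1646·30.1 + 9982·71.6) / 23854
= 1901257.7 / 23854 = 79.7039... → 79.70.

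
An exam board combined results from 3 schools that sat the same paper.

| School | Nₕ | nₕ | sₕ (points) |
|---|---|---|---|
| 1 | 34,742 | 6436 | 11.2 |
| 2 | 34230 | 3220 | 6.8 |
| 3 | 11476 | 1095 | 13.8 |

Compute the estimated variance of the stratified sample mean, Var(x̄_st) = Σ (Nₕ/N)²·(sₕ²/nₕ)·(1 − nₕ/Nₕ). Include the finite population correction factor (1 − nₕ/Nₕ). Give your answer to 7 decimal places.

0.0085183

N = 80448. Term for each stratum: Wₕ²sₕ²/nₕ·(1−nₕ/Nₕ).
Var(x̄_st) = 0.0029615756 + 0.0023552668 + 0.0032014246 = 0.0085182671 → 0.0085183.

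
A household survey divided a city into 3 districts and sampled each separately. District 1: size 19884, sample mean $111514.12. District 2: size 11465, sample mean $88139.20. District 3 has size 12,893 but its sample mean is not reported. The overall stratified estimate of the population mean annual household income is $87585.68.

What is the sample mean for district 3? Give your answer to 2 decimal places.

50190.26

Σ Nₕx̄ₕ = N·μ, so 12893·x̄_3 = 44242·87585.68 − (19884·111514.12 + 11465·88139.20).
= 3874965654.56 − 3227862690.08 = 647102964.48.
x̄_3 = 647102964.48 / 12893 = 50190.2555... → 50190.26.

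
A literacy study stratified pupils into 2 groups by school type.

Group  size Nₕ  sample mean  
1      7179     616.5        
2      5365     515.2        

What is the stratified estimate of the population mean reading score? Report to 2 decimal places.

573.17

N = 12544; weights Wₕ = Nₕ/N = (0.5723, 0.4277).
x̄_st = Σ Wₕ·x̄ₕ = 0.5723·616.5 + 0.4277·515.2 ≈ 573.1745...
→ 573.17.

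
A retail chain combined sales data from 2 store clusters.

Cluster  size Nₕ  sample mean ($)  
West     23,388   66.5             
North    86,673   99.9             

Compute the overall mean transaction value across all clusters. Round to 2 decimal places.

N = 23388 + 86673 = 110061.
The stratified mean weights each stratum mean by its population share Nₕ/N.
Σ Nₕx̄ₕ = 23388·66.5 + 86673·99.9 = 1555302 + 8658632.7 = 10213934.7.
Divide by N: 10213934.7 / 110061 = 92.8025... → 92.80.

92.80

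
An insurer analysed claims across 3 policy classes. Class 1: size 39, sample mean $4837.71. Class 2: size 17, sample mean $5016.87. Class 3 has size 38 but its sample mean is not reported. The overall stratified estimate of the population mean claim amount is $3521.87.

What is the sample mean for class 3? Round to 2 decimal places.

1502.59

N = 39 + 17 + 38 = 94.
Overall total = μ·N = 3521.87·94 = 331055.78.
Subtract the known strata: 39·4837.71 + 17·5016.87 = 273957.48.
Remaining total for class 3: 331055.78 − 273957.48 = 57098.3.
Divide by its size: 57098.3 / 38 = 1502.5868... → 1502.59.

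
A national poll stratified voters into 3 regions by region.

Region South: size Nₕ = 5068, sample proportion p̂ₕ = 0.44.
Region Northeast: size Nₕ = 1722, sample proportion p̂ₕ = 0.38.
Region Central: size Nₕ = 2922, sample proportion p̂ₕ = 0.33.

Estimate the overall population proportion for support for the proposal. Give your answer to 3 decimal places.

Wₕ = Nₕ/N with N = 9712: 0.5218, 0.1773, 0.3009.
p̂_st = 0.5218·0.44 + 0.1773·0.38 + 0.3009·0.33 ≈ 0.39627... → 0.396.

0.396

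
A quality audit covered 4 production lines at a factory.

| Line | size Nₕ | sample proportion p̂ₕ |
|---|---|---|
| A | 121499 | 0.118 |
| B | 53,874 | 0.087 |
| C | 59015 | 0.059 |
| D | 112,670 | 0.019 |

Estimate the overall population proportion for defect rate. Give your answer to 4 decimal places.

Wₕ = Nₕ/N with N = 347058: 0.3501, 0.1552, 0.1700, 0.3246.
p̂_st = 0.3501·0.118 + 0.1552·0.087 + 0.1700·0.059 + 0.3246·0.019 ≈ 0.071016... → 0.0710.

0.0710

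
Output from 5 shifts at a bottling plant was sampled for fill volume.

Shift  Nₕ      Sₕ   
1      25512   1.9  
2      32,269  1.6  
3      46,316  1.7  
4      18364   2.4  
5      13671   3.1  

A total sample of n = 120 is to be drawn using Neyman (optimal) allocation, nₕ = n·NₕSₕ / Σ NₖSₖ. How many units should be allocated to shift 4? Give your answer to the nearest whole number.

Σ NₕSₕ = 25512·1.9 + 32269·1.6 + 46316·1.7 + 18364·2.4 + 13671·3.1 = 265294.1.
Share for 4: 44073.6/265294.1 = 0.16613.
n_4 = 120 × 0.16613 = 19.936... → 20.

20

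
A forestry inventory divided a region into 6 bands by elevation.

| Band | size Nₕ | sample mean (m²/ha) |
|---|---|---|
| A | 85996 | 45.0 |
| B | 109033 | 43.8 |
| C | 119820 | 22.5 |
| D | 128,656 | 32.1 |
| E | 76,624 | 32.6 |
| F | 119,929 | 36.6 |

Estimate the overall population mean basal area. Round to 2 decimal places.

N = 85996 + 109033 + 119820 + 128656 + 76624 + 119929 = 640058.
Overall mean = Σ (Nₕ/N)·x̄ₕ — weight by population share, not a simple average.
Σ Nₕx̄ₕ = 85996·45.0 + 109033·43.8 + 119820·22.5 + 128656·32.1 + 76624·32.6 + 119929·36.6 = 3869820 + 4775645.4 + 2695950 + 4129857.6 + 2497942.4 + 4389401.4 = 22358616.8.
Divide by N: 22358616.8 / 640058 = 34.9322... → 34.93.

34.93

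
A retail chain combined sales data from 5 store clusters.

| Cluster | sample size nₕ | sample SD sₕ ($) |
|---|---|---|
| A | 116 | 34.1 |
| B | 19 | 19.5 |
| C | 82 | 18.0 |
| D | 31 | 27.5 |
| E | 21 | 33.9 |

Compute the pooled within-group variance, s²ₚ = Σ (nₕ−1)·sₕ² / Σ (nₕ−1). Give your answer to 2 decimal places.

Degrees of freedom: 115 + 18 + 81 + 30 + 20 = 264.
Σ(nₕ−1)sₕ² = 115·1162.81 + 18·380.25 + 81·324 + 30·756.25 + 20·1149.21 = 212483.35.
s²ₚ = 212483.35 / 264 = 804.8612... → 804.86.

804.86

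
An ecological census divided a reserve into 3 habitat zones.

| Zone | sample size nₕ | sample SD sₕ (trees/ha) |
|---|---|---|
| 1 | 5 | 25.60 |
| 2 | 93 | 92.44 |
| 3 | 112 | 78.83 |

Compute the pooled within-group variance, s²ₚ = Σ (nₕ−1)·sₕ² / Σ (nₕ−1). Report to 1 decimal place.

7142.7

Degrees of freedom: 4 + 92 + 111 = 207.
Σ(nₕ−1)sₕ² = 4·655.36 + 92·8545.1536 + 111·6214.1689 = 1478548.3191.
s²ₚ = 1478548.3191 / 207 = 7142.746... → 7142.7.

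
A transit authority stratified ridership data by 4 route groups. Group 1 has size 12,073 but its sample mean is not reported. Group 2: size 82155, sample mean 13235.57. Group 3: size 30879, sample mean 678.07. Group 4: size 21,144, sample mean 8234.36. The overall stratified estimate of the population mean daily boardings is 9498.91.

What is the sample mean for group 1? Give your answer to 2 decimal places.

N = 12073 + 82155 + 30879 + 21144 = 146251.
Overall total = μ·N = 9498.91·146251 = 1389225086.41.
Subtract the known strata: 82155·13235.57 + 30879·678.07 + 21144·8234.36 = 1282413684.72.
Remaining total for group 1: 1389225086.41 − 1282413684.72 = 106811401.69.
Divide by its size: 106811401.69 / 12073 = 8847.1301... → 8847.13.

8847.13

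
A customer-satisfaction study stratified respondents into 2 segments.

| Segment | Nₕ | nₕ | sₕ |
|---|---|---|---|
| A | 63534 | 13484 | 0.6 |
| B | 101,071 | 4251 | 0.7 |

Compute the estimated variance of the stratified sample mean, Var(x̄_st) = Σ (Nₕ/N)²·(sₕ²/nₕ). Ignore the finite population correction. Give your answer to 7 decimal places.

0.0000474

N = 164605. Term for each stratum: Wₕ²sₕ²/nₕ.
Var(x̄_st) = 0.0000039775 + 0.0000434582 = 0.0000474357 → 0.0000474.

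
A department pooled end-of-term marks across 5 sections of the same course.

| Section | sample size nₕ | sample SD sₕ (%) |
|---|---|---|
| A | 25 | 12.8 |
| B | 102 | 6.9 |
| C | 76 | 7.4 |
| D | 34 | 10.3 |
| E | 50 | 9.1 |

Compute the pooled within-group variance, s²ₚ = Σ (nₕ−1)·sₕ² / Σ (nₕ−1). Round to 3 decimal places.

72.363

A: (25−1)·12.8² = 24·163.84 = 3932.16
B: (102−1)·6.9² = 101·47.61 = 4808.61
C: (76−1)·7.4² = 75·54.76 = 4107
D: (34−1)·10.3² = 33·106.09 = 3500.97
E: (50−1)·9.1² = 49·82.81 = 4057.69
Numerator = 20406.43; denominator = Σ(nₕ−1) = 282.
s²ₚ = 20406.43/282 = 72.36323... → 72.363.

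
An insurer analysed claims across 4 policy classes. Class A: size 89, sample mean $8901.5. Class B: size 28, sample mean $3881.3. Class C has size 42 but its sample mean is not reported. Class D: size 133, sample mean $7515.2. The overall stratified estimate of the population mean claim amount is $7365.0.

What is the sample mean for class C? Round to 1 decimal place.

5955.9

N = 89 + 28 + 42 + 133 = 292.
Overall total = μ·N = 7365.0·292 = 2150580.
Subtract the known strata: 89·8901.5 + 28·3881.3 + 133·7515.2 = 1900431.5.
Remaining total for class C: 2150580 − 1900431.5 = 250148.5.
Divide by its size: 250148.5 / 42 = 5955.917... → 5955.9.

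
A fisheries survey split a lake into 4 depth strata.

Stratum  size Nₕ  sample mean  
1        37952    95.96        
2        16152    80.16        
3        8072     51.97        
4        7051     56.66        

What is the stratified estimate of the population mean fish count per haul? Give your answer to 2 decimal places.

x̄_st = (Σ Nₕx̄ₕ) / (Σ Nₕ) = (37952·95.96 + 16152·80.16 + 8072·51.97 + 7051·56.66) / 69227
= 5755629.74 / 69227 = 83.1414... → 83.14.

83.14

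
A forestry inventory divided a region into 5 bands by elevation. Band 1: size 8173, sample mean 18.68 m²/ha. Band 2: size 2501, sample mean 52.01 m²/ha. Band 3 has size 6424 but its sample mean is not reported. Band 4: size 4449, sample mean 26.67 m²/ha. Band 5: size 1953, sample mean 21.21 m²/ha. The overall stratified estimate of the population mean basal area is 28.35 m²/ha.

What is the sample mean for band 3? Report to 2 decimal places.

34.78

N = 8173 + 2501 + 6424 + 4449 + 1953 = 23500.
Overall total = μ·N = 28.35·23500 = 666225.
Subtract the known strata: 8173·18.68 + 2501·52.01 + 4449·26.67 + 1953·21.21 = 442826.61.
Remaining total for band 3: 666225 − 442826.61 = 223398.39.
Divide by its size: 223398.39 / 6424 = 34.7756... → 34.78.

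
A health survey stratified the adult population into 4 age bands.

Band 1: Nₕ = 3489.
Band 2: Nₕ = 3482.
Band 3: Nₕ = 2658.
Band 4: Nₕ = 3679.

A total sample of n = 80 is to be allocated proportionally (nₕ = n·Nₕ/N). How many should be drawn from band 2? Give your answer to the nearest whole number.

21

N = 3489 + 3482 + 2658 + 3679 = 13308.
n_2 = 80·3482/13308 = 20.932... → 21.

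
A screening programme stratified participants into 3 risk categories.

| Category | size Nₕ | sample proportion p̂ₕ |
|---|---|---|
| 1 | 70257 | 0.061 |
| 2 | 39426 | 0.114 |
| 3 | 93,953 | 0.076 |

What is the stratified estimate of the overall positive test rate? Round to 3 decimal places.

N = 70257 + 39426 + 93953 = 203636.
Overall proportion = Σ (Nₕ/N)·p̂ₕ.
Σ Nₕp̂ₕ = 4285.677 + 4494.564 + 7140.428 = 15920.669.
15920.669 / 203636 = 0.07818... → 0.078.

0.078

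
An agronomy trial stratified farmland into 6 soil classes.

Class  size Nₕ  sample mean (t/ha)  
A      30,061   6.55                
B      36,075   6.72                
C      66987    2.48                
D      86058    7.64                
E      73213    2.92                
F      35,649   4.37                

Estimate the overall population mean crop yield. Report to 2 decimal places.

4.98

N = 30061 + 36075 + 66987 + 86058 + 73213 + 35649 = 328043.
Overall mean = Σ (Nₕ/N)·x̄ₕ — weight by population share, not a simple average.
Σ Nₕx̄ₕ = 30061·6.55 + 36075·6.72 + 66987·2.48 + 86058·7.64 + 73213·2.92 + 35649·4.37 = 196899.55 + 242424 + 166127.76 + 657483.12 + 213781.96 + 155786.13 = 1632502.52.
Divide by N: 1632502.52 / 328043 = 4.9765... → 4.98.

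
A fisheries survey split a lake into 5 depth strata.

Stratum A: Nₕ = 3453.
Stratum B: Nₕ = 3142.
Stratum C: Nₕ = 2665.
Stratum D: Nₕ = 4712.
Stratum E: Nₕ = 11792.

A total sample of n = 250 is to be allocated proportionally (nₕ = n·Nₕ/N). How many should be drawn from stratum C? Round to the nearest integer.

26

Share of stratum C = 2665/25764 = 0.10344.
Allocate 250 × 0.10344 = 25.860... → 26.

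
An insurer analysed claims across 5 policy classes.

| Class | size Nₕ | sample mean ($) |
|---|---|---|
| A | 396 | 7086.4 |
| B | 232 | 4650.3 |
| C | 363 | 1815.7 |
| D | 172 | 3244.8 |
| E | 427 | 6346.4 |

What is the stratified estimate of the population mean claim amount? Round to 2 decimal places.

4913.33

x̄_st = (Σ Nₕx̄ₕ) / (Σ Nₕ) = (396·7086.4 + 232·4650.3 + 363·1815.7 + 172·3244.8 + 427·6346.4) / 1590
= 7812201.5 / 1590 = 4913.3343... → 4913.33.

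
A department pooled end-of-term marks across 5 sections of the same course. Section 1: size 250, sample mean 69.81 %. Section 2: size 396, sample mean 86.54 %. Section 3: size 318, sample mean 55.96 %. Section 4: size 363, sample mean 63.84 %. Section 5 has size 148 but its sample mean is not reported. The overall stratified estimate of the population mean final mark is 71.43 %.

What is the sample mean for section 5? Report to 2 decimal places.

85.59

Σ Nₕx̄ₕ = N·μ, so 148·x̄_5 = 1475·71.43 − (250·69.81 + 396·86.54 + 318·55.96 + 363·63.84).
= 105359.25 − 92691.54 = 12667.71.
x̄_5 = 12667.71 / 148 = 85.5926... → 85.59.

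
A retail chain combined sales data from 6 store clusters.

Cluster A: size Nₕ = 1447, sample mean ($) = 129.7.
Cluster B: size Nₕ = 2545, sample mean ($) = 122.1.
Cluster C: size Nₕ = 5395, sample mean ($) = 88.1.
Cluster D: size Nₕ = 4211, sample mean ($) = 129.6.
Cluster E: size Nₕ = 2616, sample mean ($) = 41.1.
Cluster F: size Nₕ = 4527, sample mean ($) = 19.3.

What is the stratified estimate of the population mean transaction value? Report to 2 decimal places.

82.66

N = 20741; weights Wₕ = Nₕ/N = (0.0698, 0.1227, 0.2601, 0.2030, 0.1261, 0.2183).
x̄_st = Σ Wₕ·x̄ₕ = 0.0698·129.7 + 0.1227·122.1 + 0.2601·88.1 + 0.2030·129.6 + 0.1261·41.1 + 0.2183·19.3 ≈ 82.6553...
→ 82.66.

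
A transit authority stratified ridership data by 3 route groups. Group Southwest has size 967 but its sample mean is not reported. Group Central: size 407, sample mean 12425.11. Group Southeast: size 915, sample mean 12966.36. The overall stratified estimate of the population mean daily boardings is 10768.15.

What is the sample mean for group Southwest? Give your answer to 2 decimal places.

7990.75

Σ Nₕx̄ₕ = N·μ, so 967·x̄_Southwest = 2289·10768.15 − (407·12425.11 + 915·12966.36).
= 24648295.35 − 16921239.17 = 7727056.18.
x̄_Southwest = 7727056.18 / 967 = 7990.7510... → 7990.75.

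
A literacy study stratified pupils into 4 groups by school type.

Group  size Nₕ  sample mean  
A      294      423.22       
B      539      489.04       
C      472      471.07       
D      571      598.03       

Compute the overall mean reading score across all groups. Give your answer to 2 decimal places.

x̄_st = (Σ Nₕx̄ₕ) / (Σ Nₕ) = (294·423.22 + 539·489.04 + 472·471.07 + 571·598.03) / 1876
= 951839.41 / 1876 = 507.3771... → 507.38.

507.38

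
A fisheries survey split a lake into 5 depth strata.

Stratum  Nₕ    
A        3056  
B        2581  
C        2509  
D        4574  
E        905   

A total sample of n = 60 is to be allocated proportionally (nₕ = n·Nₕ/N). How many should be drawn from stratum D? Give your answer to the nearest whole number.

Share of stratum D = 4574/13625 = 0.33571.
Allocate 60 × 0.33571 = 20.142... → 20.

20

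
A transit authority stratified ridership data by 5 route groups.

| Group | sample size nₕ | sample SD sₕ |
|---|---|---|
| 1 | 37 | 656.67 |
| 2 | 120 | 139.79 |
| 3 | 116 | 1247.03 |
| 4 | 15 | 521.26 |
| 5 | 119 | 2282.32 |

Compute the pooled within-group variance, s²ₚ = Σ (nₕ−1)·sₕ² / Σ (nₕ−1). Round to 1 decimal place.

2027731.2

Degrees of freedom: 36 + 119 + 115 + 14 + 118 = 402.
Σ(nₕ−1)sₕ² = 36·431215.4889 + 119·19541.2441 + 115·1555083.8209 + 14·271711.9876 + 118·5208984.5824 = 815147953.6014.
s²ₚ = 815147953.6014 / 402 = 2027731.228... → 2027731.2.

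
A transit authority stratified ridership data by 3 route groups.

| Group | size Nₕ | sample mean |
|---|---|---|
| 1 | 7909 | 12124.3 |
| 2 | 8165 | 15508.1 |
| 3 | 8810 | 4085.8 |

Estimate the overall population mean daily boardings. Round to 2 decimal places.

N = 24884; weights Wₕ = Nₕ/N = (0.3178, 0.3281, 0.3540).
x̄_st = Σ Wₕ·x̄ₕ = 0.3178·12124.3 + 0.3281·15508.1 + 0.3540·4085.8 ≈ 10388.6282...
→ 10388.63.

10388.63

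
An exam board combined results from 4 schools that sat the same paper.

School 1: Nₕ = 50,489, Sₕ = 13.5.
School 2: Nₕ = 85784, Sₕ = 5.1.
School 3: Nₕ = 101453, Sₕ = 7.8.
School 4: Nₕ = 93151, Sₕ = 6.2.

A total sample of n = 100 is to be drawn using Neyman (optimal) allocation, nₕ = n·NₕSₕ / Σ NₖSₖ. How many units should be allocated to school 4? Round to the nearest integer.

Σ NₕSₕ = 50489·13.5 + 85784·5.1 + 101453·7.8 + 93151·6.2 = 2487969.5.
Share for 4: 577536.2/2487969.5 = 0.23213.
n_4 = 100 × 0.23213 = 23.213... → 23.

23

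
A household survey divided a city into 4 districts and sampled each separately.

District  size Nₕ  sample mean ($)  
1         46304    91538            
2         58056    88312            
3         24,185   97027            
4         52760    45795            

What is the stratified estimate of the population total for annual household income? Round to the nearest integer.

14128359219

1: 46304·91538 = 4238575552
2: 58056·88312 = 5127041472
3: 24185·97027 = 2346597995
4: 52760·45795 = 2416144200
τ̂ = Σ Nₕx̄ₕ = 14128359219.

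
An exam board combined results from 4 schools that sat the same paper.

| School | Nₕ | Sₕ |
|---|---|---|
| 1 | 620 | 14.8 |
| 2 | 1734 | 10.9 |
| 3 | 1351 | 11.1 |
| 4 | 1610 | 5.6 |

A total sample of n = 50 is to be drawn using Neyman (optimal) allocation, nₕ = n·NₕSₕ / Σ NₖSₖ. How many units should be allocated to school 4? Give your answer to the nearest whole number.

1: NₕSₕ = 620·14.8 = 9176
2: NₕSₕ = 1734·10.9 = 18900.6
3: NₕSₕ = 1351·11.1 = 14996.1
4: NₕSₕ = 1610·5.6 = 9016
Σ NₕSₕ = 52088.7.
n_4 = 50·9016/52088.7 = 8.654... → 9.

9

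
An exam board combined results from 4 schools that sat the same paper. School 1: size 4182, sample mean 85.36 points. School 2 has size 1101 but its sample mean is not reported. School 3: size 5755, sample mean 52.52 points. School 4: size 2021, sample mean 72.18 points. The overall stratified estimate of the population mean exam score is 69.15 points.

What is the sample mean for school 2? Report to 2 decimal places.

88.94

N = 4182 + 1101 + 5755 + 2021 = 13059.
Overall total = μ·N = 69.15·13059 = 903029.85.
Subtract the known strata: 4182·85.36 + 5755·52.52 + 2021·72.18 = 805103.9.
Remaining total for school 2: 903029.85 − 805103.9 = 97925.95.
Divide by its size: 97925.95 / 1101 = 88.9427... → 88.94.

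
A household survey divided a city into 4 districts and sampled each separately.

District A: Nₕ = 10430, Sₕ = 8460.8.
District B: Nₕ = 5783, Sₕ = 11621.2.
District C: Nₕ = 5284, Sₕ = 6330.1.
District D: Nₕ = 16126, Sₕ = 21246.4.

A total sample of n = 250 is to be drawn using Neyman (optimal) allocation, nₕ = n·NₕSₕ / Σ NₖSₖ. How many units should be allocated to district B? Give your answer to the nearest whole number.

Σ NₕSₕ = 10430·8460.8 + 5783·11621.2 + 5284·6330.1 + 16126·21246.4 = 531519238.4.
Share for B: 67205399.6/531519238.4 = 0.12644.
n_B = 250 × 0.12644 = 31.610... → 32.

32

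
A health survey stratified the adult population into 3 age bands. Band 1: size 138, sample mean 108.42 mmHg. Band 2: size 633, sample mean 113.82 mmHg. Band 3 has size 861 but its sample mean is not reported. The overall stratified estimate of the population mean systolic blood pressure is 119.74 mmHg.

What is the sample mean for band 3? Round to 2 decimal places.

125.91

Σ Nₕx̄ₕ = N·μ, so 861·x̄_3 = 1632·119.74 − (138·108.42 + 633·113.82).
= 195415.68 − 87010.02 = 108405.66.
x̄_3 = 108405.66 / 861 = 125.9067... → 125.91.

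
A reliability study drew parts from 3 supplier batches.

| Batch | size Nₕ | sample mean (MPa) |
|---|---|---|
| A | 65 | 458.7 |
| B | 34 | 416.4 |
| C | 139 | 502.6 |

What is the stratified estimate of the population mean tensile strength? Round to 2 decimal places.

x̄_st = (Σ Nₕx̄ₕ) / (Σ Nₕ) = (65·458.7 + 34·416.4 + 139·502.6) / 238
= 113834.5 / 238 = 478.2962... → 478.30.

478.30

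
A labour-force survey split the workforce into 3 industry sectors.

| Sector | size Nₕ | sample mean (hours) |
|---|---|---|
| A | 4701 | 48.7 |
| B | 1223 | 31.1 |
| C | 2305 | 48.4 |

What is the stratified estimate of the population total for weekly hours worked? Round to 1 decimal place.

Population total = Σ Nₕ·x̄ₕ (each stratum's size times its mean).
4701·48.7 + 1223·31.1 + 2305·48.4 = 228938.7 + 38035.3 + 111562 = 378536.0.

378536.0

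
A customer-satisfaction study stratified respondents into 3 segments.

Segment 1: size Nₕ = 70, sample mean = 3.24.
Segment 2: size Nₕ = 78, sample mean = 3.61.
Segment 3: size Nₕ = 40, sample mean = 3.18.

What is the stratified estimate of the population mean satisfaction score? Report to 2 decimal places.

3.38

N = 188; weights Wₕ = Nₕ/N = (0.3723, 0.4149, 0.2128).
x̄_st = Σ Wₕ·x̄ₕ = 0.3723·3.24 + 0.4149·3.61 + 0.2128·3.18 ≈ 3.3807...
→ 3.38.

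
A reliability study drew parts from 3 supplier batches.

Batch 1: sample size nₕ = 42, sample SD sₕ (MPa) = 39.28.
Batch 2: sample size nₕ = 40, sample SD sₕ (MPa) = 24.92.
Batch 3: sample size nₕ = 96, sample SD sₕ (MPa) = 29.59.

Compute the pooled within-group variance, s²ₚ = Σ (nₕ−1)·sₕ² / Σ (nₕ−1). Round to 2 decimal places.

975.19

1: (42−1)·39.28² = 41·1542.9184 = 63259.6544
2: (40−1)·24.92² = 39·621.0064 = 24219.2496
3: (96−1)·29.59² = 95·875.5681 = 83178.9695
Numerator = 170657.8735; denominator = Σ(nₕ−1) = 175.
s²ₚ = 170657.8735/175 = 975.1878... → 975.19.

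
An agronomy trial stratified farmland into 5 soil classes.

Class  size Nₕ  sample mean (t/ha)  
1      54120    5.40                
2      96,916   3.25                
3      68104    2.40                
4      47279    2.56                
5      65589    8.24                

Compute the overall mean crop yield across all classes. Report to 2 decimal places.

4.31

N = 54120 + 96916 + 68104 + 47279 + 65589 = 332008.
Weight each subgroup mean by Nₕ/N and sum.
Σ Nₕx̄ₕ = 54120·5.40 + 96916·3.25 + 68104·2.40 + 47279·2.56 + 65589·8.24 = 292248 + 314977 + 163449.6 + 121034.24 + 540453.36 = 1432162.2.
Divide by N: 1432162.2 / 332008 = 4.3136... → 4.31.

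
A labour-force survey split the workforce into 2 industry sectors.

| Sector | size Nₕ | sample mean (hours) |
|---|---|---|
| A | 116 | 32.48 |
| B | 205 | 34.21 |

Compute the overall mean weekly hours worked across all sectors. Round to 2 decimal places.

N = 321; weights Wₕ = Nₕ/N = (0.3614, 0.6386).
x̄_st = Σ Wₕ·x̄ₕ = 0.3614·32.48 + 0.6386·34.21 ≈ 33.5848...
→ 33.58.

33.58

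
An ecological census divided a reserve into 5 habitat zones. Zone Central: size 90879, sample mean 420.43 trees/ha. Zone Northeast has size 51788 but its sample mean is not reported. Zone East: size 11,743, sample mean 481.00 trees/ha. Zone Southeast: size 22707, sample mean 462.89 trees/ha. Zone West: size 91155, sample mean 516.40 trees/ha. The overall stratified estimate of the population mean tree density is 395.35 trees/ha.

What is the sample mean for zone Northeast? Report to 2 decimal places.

89.24

N = 90879 + 51788 + 11743 + 22707 + 91155 = 268272.
Overall total = μ·N = 395.35·268272 = 106061335.2.
Subtract the known strata: 90879·420.43 + 11743·481.00 + 22707·462.89 + 91155·516.40 = 101439926.2.
Remaining total for zone Northeast: 106061335.2 − 101439926.2 = 4621409.
Divide by its size: 4621409 / 51788 = 89.2371... → 89.24.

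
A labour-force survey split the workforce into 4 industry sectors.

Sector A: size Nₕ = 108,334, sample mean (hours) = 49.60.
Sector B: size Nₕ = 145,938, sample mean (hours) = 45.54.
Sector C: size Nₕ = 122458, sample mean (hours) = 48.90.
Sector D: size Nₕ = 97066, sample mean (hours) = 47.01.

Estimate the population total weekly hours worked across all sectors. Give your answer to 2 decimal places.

Population total = Σ Nₕ·x̄ₕ (each stratum's size times its mean).
108334·49.60 + 145938·45.54 + 122458·48.90 + 97066·47.01 = 5373366.4 + 6646016.52 + 5988196.2 + 4563072.66 = 22570651.78.

22570651.78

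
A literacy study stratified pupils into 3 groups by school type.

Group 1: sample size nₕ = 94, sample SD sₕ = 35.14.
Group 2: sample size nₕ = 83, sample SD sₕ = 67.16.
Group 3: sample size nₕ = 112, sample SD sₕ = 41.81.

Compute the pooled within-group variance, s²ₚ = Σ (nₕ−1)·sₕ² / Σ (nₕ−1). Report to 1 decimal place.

2373.2

1: (94−1)·35.14² = 93·1234.8196 = 114838.2228
2: (83−1)·67.16² = 82·4510.4656 = 369858.1792
3: (112−1)·41.81² = 111·1748.0761 = 194036.4471
Numerator = 678732.8491; denominator = Σ(nₕ−1) = 286.
s²ₚ = 678732.8491/286 = 2373.192... → 2373.2.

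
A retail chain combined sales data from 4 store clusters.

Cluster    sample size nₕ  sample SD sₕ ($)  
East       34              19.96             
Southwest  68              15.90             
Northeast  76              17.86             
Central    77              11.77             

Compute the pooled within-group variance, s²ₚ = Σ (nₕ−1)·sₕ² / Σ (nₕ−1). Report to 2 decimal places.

Degrees of freedom: 33 + 67 + 75 + 76 = 251.
Σ(nₕ−1)sₕ² = 33·398.4016 + 67·252.81 + 75·318.9796 + 76·138.5329 = 64537.4932.
s²ₚ = 64537.4932 / 251 = 257.1215... → 257.12.

257.12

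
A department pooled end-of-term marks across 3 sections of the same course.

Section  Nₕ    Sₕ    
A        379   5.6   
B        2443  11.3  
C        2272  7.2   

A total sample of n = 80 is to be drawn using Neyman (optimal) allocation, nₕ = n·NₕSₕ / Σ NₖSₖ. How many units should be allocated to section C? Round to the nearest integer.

Σ NₕSₕ = 379·5.6 + 2443·11.3 + 2272·7.2 = 46086.7.
Share for C: 16358.4/46086.7 = 0.35495.
n_C = 80 × 0.35495 = 28.396... → 28.

28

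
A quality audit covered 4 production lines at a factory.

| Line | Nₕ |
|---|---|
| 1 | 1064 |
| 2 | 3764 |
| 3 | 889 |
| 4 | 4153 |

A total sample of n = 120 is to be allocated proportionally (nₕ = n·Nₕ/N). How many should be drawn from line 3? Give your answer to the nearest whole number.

N = 1064 + 3764 + 889 + 4153 = 9870.
n_3 = 120·889/9870 = 10.809... → 11.

11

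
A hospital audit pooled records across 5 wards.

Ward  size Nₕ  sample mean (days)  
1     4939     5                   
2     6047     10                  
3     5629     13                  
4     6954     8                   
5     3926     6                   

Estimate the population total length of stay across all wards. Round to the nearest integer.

237530

1: 4939·5 = 24695
2: 6047·10 = 60470
3: 5629·13 = 73177
4: 6954·8 = 55632
5: 3926·6 = 23556
τ̂ = Σ Nₕx̄ₕ = 237530.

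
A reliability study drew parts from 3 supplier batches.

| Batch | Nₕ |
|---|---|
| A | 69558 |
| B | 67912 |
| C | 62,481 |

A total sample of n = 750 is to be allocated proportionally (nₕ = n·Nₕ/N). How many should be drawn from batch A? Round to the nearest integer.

Share of batch A = 69558/199951 = 0.34788.
Allocate 750 × 0.34788 = 260.906... → 261.

261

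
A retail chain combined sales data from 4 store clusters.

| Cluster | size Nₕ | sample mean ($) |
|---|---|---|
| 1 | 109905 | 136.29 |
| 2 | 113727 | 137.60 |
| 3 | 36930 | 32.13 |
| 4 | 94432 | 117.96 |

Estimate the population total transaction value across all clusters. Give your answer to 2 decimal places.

42953547.27

Estimate total by summing Nₕ·x̄ₕ over strata.
109905·136.29 + 113727·137.60 + 36930·32.13 + 94432·117.96 = 14978952.45 + 15648835.2 + 1186560.9 + 11139198.72 = 42953547.27.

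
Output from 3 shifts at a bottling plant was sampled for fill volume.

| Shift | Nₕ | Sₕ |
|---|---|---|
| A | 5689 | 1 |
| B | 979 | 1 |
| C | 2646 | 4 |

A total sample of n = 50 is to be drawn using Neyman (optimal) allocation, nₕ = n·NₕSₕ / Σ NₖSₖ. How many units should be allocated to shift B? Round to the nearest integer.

3

Σ NₕSₕ = 5689·1 + 979·1 + 2646·4 = 17252.
Share for B: 979/17252 = 0.05675.
n_B = 50 × 0.05675 = 2.837... → 3.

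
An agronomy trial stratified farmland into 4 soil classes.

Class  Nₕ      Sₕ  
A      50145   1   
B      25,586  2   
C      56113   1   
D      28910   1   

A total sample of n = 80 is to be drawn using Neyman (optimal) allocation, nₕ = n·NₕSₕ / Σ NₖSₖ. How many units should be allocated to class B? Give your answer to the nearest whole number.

22

A: NₕSₕ = 50145·1 = 50145
B: NₕSₕ = 25586·2 = 51172
C: NₕSₕ = 56113·1 = 56113
D: NₕSₕ = 28910·1 = 28910
Σ NₕSₕ = 186340.
n_B = 80·51172/186340 = 21.969... → 22.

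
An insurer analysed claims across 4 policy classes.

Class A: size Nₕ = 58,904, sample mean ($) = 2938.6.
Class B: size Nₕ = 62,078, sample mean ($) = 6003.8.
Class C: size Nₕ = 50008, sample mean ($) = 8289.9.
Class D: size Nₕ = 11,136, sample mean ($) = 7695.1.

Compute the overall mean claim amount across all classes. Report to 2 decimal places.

N = 182126; weights Wₕ = Nₕ/N = (0.3234, 0.3409, 0.2746, 0.0611).
x̄_st = Σ Wₕ·x̄ₕ = 0.3234·2938.6 + 0.3409·6003.8 + 0.2746·8289.9 + 0.0611·7695.1 ≈ 5743.5684...
→ 5743.57.

5743.57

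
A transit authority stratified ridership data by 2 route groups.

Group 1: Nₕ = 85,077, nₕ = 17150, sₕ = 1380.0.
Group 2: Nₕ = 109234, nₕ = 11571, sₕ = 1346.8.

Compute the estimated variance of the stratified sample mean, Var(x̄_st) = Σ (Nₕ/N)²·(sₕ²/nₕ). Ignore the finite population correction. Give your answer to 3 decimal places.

N = 194311; Wₕ = Nₕ/N.
group 1: (85077/194311)²·1380.0²/17150 = 21.287448
group 2: (109234/194311)²·1346.8²/11571 = 49.540025
Sum = 70.827474 → 70.827.

70.827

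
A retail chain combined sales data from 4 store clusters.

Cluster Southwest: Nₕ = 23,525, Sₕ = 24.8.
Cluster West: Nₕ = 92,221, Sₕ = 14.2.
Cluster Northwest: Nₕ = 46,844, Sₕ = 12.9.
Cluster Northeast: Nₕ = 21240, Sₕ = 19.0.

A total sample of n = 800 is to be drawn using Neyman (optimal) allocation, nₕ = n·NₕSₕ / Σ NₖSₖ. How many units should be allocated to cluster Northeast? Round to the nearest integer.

111

Southwest: NₕSₕ = 23525·24.8 = 583420
West: NₕSₕ = 92221·14.2 = 1309538.2
Northwest: NₕSₕ = 46844·12.9 = 604287.6
Northeast: NₕSₕ = 21240·19.0 = 403560
Σ NₕSₕ = 2900805.8.
n_Northeast = 800·403560/2900805.8 = 111.296... → 111.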